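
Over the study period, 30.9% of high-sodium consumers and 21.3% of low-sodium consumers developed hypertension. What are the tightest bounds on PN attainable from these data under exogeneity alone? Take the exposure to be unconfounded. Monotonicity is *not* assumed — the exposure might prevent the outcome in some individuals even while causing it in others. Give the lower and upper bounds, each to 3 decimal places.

p₁ = 0.309, p₀ = 0.213.
Under exogeneity alone the bounds on PN are max{0,(p₁−p₀)/p₁} ≤ PN ≤ min{1,(1−p₀)/p₁}.
  lower = (p₁ − p₀)/p₁ = 0.096 / 0.309 ≈ 0.3107
  upper = min{1, (1 − p₀)/p₁} = 0.787 / 0.309 ≈ 2.5469 → capped at 1

0.311 ≤ PN ≤ 1.000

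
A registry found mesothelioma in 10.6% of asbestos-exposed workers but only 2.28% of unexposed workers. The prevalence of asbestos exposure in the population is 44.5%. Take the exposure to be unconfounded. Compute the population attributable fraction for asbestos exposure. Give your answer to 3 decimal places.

PAF ≈ 0.619

p₁ = 0.106, p₀ = 0.0228.
Overall risk P(Y=1) = π·p₁ + (1−π)·p₀ = 0.445×0.106 + 0.555×0.0228 = 0.059824.
Under exogeneity, PAF = [P(Y=1) − p₀] / P(Y=1).
PAF = (0.059824 − 0.0228) / 0.059824 ≈ 0.6189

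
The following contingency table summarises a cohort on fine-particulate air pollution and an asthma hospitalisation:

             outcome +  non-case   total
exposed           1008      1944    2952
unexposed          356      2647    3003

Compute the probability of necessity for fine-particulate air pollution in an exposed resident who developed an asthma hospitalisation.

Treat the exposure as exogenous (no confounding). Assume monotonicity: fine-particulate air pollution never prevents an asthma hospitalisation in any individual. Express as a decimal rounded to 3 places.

PN ≈ 0.653

p₁ = P(outcome | exposed) = 1008/2952 = 0.34146
p₀ = P(outcome | unexposed) = 356/3003 = 0.11855
Under exogeneity and monotonicity, PN = (p₁ − p₀)/p₁.
PN = (0.34146 − 0.11855) / 0.34146 ≈ 0.6528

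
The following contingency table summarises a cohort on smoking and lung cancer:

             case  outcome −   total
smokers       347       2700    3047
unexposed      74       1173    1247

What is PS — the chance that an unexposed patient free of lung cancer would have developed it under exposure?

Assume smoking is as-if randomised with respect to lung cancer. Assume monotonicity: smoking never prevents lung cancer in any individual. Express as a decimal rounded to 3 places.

PS ≈ 0.058

p₁ = P(outcome | exposed) = 347/3047 = 0.11388
p₀ = P(outcome | unexposed) = 74/1247 = 0.059342
Under exogeneity and monotonicity, PS = (p₁ − p₀) / (1 − p₀).
PS = (0.11388 − 0.059342) / (1 − 0.059342) = 0.05454 / 0.94066 ≈ 0.0580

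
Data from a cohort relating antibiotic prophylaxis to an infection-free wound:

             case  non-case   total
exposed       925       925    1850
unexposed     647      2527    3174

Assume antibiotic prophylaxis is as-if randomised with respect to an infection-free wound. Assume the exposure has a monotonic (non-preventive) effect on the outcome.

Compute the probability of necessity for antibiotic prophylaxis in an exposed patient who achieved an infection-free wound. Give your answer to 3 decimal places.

PN ≈ 0.592

p₁ = P(outcome | exposed) = 925/1850 = 0.5
p₀ = P(outcome | unexposed) = 647/3174 = 0.20384
Under exogeneity and monotonicity, PN = (p₁ − p₀)/p₁.
PN = (0.5 − 0.20384) / 0.5 ≈ 0.5923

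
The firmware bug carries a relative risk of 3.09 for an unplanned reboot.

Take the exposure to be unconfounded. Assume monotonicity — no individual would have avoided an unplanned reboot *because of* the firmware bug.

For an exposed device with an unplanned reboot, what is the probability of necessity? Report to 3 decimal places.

PN ≈ 0.676

Under exogeneity and monotonicity, PN = (RR − 1) / RR = 1 − 1/RR.
PN = (3.09 − 1) / 3.09 = 2.09 / 3.09 ≈ 0.6764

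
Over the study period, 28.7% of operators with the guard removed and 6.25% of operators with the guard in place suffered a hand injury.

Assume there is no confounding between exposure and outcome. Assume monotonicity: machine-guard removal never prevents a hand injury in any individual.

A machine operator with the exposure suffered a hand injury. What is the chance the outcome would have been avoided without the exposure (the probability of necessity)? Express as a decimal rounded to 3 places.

p₁ = 0.287, p₀ = 0.0625.
Under exogeneity and monotonicity, PN = (p₁ − p₀) / p₁.
PN = (0.287 − 0.0625) / 0.287 = 0.2245 / 0.287 ≈ 0.7822

PN ≈ 0.782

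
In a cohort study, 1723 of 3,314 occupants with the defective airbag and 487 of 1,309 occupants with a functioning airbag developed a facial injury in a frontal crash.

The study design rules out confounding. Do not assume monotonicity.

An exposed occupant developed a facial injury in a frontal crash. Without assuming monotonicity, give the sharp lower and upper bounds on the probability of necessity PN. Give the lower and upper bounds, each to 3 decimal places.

p₁ = P(outcome | exposed) = 1723/3314 = 0.51992
p₀ = P(outcome | unexposed) = 487/1309 = 0.37204
Under exogeneity alone the bounds on PN are max{0,(p₁−p₀)/p₁} ≤ PN ≤ min{1,(1−p₀)/p₁}.
  lower = (p₁ − p₀)/p₁ = 0.14788 / 0.51992 ≈ 0.2844
  upper = min{1, (1 − p₀)/p₁} = 0.62796 / 0.51992 ≈ 1.2078 → capped at 1

0.284 ≤ PN ≤ 1.000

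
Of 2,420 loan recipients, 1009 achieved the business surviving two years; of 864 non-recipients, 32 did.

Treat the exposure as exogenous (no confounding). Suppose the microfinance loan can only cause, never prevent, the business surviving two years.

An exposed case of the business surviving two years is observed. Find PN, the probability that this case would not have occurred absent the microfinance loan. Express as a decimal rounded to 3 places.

PN ≈ 0.911

p₁ = P(outcome | exposed) = 1009/2420 = 0.41694
p₀ = P(outcome | unexposed) = 32/864 = 0.037037
Under exogeneity and monotonicity, PN = (p₁ − p₀) / p₁.
PN = (0.41694 − 0.037037) / 0.41694 = 0.37991 / 0.41694 ≈ 0.9112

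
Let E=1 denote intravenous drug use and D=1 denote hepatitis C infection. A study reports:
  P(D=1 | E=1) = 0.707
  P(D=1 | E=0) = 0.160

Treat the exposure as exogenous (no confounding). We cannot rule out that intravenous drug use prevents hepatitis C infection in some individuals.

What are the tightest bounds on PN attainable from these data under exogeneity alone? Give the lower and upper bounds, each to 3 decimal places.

0.774 ≤ PN ≤ 1.000

Let p₁ = 0.707, p₀ = 0.16.
Under exogeneity alone the bounds on PN are max{0,(p₁−p₀)/p₁} ≤ PN ≤ min{1,(1−p₀)/p₁}.
  lower = (p₁ − p₀)/p₁ = 0.547 / 0.707 ≈ 0.7737
  upper = min{1, (1 − p₀)/p₁} = 0.84 / 0.707 ≈ 1.1881 → capped at 1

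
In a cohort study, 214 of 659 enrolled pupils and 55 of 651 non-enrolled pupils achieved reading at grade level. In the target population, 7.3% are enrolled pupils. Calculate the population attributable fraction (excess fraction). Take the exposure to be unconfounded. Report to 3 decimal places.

p₁ = P(outcome | exposed) = 214/659 = 0.32473
p₀ = P(outcome | unexposed) = 55/651 = 0.084485
Overall risk P(Y=1) = π·p₁ + (1−π)·p₀ = 0.073×0.32473 + 0.927×0.084485 = 0.10202.
Under exogeneity, PAF = [P(Y=1) − p₀] / P(Y=1).
PAF = (0.10202 − 0.084485) / 0.10202 ≈ 0.1719

PAF ≈ 0.172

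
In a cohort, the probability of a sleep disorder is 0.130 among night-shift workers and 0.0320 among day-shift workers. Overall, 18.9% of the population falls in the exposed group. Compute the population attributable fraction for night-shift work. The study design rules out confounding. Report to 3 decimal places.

PAF ≈ 0.367

Let p₁ = 0.13, p₀ = 0.032.
Overall risk P(Y=1) = π·p₁ + (1−π)·p₀ = 0.189×0.13 + 0.811×0.032 = 0.050522.
Under exogeneity, PAF = [P(Y=1) − p₀] / P(Y=1).
PAF = (0.050522 − 0.032) / 0.050522 ≈ 0.3666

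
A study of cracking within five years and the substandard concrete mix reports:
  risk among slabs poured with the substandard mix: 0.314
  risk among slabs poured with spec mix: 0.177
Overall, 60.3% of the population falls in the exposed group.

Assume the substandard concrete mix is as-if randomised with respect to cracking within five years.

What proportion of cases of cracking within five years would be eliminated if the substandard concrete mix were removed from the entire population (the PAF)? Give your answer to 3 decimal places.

PAF ≈ 0.318

Let p₁ = 0.314, p₀ = 0.177.
Overall risk P(Y=1) = π·p₁ + (1−π)·p₀ = 0.603×0.314 + 0.397×0.177 = 0.25961.
Under exogeneity, PAF = [P(Y=1) − p₀] / P(Y=1).
PAF = (0.25961 − 0.177) / 0.25961 ≈ 0.3182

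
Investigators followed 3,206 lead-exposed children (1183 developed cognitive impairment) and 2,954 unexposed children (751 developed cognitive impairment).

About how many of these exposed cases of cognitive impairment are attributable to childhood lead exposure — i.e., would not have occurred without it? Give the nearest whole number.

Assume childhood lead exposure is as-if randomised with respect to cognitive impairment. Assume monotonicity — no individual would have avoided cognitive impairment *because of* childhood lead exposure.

about 368 cases

p₁ = P(outcome | exposed) = 1183/3206 = 0.369
p₀ = P(outcome | unexposed) = 751/2954 = 0.25423
PN = (p₁ − p₀)/p₁ = (0.369 − 0.25423) / 0.369 ≈ 0.31102.
Attributable cases ≈ PN × (exposed cases) = 0.31102 × 1183 ≈ 367.93.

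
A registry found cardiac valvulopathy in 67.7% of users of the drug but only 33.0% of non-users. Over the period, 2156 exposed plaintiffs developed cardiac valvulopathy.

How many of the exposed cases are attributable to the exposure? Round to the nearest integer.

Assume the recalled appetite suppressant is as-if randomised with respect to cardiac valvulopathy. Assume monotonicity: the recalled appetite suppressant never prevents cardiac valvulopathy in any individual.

about 1105 cases

p₁ = 0.677, p₀ = 0.33.
PN = (p₁ − p₀)/p₁ = (0.677 − 0.33) / 0.677 ≈ 0.51256.
Attributable cases ≈ PN × (exposed cases) = 0.51256 × 2156 ≈ 1105.07.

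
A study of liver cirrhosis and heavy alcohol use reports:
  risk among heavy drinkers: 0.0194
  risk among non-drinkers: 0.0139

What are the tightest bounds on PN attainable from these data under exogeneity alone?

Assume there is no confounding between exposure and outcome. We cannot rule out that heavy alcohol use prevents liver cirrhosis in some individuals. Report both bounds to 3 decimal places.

0.284 ≤ PN ≤ 1.000

Let p₁ = 0.0194, p₀ = 0.0139.
Under exogeneity alone the bounds on PN are max{0,(p₁−p₀)/p₁} ≤ PN ≤ min{1,(1−p₀)/p₁}.
  lower = (p₁ − p₀)/p₁ = 0.0055 / 0.0194 ≈ 0.2835
  upper = min{1, (1 − p₀)/p₁} = 0.9861 / 0.0194 ≈ 50.8299 → capped at 1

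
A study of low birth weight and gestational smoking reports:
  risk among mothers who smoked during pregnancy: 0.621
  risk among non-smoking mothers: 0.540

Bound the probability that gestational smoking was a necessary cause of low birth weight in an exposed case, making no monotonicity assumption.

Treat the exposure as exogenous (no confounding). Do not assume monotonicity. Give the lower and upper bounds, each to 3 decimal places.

0.130 ≤ PN ≤ 0.741

Let p₁ = 0.621, p₀ = 0.54.
Under exogeneity alone the bounds on PN are max{0,(p₁−p₀)/p₁} ≤ PN ≤ min{1,(1−p₀)/p₁}.
  lower = (p₁ − p₀)/p₁ = 0.081 / 0.621 ≈ 0.1304
  upper = min{1, (1 − p₀)/p₁} = 0.46 / 0.621 ≈ 0.7407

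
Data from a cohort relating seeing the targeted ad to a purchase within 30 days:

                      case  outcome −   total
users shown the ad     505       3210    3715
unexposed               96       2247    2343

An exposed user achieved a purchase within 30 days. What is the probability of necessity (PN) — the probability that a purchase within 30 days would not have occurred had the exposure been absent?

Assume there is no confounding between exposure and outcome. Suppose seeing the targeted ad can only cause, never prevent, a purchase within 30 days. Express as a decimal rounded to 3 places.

p₁ = P(outcome | exposed) = 505/3715 = 0.13594
p₀ = P(outcome | unexposed) = 96/2343 = 0.040973
Under exogeneity and monotonicity, PN = (p₁ − p₀)/p₁.
PN = (0.13594 − 0.040973) / 0.13594 ≈ 0.6986

PN ≈ 0.699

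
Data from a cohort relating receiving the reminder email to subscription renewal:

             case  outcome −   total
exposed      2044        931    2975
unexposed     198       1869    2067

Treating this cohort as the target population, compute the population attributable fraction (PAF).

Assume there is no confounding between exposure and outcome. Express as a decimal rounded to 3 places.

PAF ≈ 0.785

p₁ = P(outcome | exposed) = 2044/2975 = 0.68706
p₀ = P(outcome | unexposed) = 198/2067 = 0.095791
Exposure prevalence π = 2975/5042 = 0.59004; overall risk P(Y=1) = 0.44466.
Under exogeneity, PAF = [P(Y=1) − p₀]/P(Y=1).
PAF = (0.44466 − 0.095791) / 0.44466 ≈ 0.7846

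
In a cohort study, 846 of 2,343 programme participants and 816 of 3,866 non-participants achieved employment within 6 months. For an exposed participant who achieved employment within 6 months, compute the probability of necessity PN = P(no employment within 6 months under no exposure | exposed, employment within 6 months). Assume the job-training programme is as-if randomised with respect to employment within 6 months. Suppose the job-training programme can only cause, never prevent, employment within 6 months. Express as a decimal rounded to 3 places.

p₁ = P(outcome | exposed) = 846/2343 = 0.36108
p₀ = P(outcome | unexposed) = 816/3866 = 0.21107
Under exogeneity and monotonicity, PN = (p₁ − p₀) / p₁.
PN = (0.36108 − 0.21107) / 0.36108 = 0.15 / 0.36108 ≈ 0.4154

PN ≈ 0.415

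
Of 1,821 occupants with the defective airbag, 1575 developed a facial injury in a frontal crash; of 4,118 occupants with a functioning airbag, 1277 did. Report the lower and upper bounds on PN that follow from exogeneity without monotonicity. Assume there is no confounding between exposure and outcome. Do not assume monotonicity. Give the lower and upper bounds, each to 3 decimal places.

p₁ = P(outcome | exposed) = 1575/1821 = 0.86491
p₀ = P(outcome | unexposed) = 1277/4118 = 0.3101
Under exogeneity alone the bounds on PN are max{0,(p₁−p₀)/p₁} ≤ PN ≤ min{1,(1−p₀)/p₁}.
  lower = (p₁ − p₀)/p₁ = 0.55481 / 0.86491 ≈ 0.6415
  upper = min{1, (1 − p₀)/p₁} = 0.6899 / 0.86491 ≈ 0.7977

0.641 ≤ PN ≤ 0.798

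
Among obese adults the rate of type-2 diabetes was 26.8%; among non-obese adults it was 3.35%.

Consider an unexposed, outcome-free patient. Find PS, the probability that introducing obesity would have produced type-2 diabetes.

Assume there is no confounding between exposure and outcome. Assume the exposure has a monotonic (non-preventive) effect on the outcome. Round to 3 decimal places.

p₁ = 0.268, p₀ = 0.0335.
Under exogeneity and monotonicity, PS = (p₁ − p₀) / (1 − p₀).
PS = (0.268 − 0.0335) / (1 − 0.0335) = 0.2345 / 0.9665 ≈ 0.2426

PS ≈ 0.243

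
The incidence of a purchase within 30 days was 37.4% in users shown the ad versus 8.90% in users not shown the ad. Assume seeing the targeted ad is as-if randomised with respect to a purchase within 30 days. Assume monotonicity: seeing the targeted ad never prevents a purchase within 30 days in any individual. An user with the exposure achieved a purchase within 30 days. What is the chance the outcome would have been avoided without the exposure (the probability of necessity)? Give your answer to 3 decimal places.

p₁ = 0.374, p₀ = 0.089.
Under exogeneity and monotonicity, PN = (p₁ − p₀) / p₁.
PN = (0.374 − 0.089) / 0.374 = 0.285 / 0.374 ≈ 0.7620

PN ≈ 0.762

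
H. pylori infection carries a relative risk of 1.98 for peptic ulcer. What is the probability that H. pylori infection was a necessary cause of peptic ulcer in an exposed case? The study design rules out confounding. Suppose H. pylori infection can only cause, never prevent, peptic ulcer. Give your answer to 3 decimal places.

Under exogeneity and monotonicity, PN = (RR − 1) / RR = 1 − 1/RR.
PN = (1.98 − 1) / 1.98 = 0.98 / 1.98 ≈ 0.4949

PN ≈ 0.495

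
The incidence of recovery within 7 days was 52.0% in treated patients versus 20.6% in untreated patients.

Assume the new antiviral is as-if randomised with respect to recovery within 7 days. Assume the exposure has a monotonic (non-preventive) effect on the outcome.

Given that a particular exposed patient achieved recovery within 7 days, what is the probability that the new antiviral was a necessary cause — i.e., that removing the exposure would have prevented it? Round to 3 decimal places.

PN ≈ 0.604

p₁ = 0.52, p₀ = 0.206.
Under exogeneity and monotonicity, PN = (p₁ − p₀) / p₁.
PN = (0.52 − 0.206) / 0.52 = 0.314 / 0.52 ≈ 0.6038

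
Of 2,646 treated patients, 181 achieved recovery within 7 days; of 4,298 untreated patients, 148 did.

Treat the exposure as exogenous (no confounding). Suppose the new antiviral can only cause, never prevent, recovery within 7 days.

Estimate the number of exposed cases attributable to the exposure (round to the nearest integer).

p₁ = P(outcome | exposed) = 181/2646 = 0.068405
p₀ = P(outcome | unexposed) = 148/4298 = 0.034435
PN = (p₁ − p₀)/p₁ = (0.068405 − 0.034435) / 0.068405 ≈ 0.49661.
Attributable cases ≈ PN × (exposed cases) = 0.49661 × 181 ≈ 89.89.

about 90 cases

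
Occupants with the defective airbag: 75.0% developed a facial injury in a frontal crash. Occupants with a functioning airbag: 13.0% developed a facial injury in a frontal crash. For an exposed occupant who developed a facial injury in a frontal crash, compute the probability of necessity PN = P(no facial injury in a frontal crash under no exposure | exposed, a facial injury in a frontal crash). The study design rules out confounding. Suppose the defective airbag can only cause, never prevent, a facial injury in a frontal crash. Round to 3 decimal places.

PN ≈ 0.827

p₁ = 0.75, p₀ = 0.13.
Under exogeneity and monotonicity, PN = (p₁ − p₀) / p₁.
PN = (0.75 − 0.13) / 0.75 = 0.62 / 0.75 ≈ 0.8267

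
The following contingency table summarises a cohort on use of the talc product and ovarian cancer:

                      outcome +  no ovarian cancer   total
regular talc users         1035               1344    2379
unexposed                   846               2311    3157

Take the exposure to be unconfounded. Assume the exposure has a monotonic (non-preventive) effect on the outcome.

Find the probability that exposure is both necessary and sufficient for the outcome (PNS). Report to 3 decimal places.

p₁ = P(outcome | exposed) = 1035/2379 = 0.43506
p₀ = P(outcome | unexposed) = 846/3157 = 0.26798
Under exogeneity and monotonicity, PNS = p₁ − p₀.
PNS = 0.43506 − 0.26798 = 0.16708

PNS ≈ 0.167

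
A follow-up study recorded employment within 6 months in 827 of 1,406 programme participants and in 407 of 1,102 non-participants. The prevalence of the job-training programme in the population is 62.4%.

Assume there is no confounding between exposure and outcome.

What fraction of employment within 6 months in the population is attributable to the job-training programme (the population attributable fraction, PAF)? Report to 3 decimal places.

PAF ≈ 0.270

p₁ = P(outcome | exposed) = 827/1406 = 0.58819
p₀ = P(outcome | unexposed) = 407/1102 = 0.36933
Overall risk P(Y=1) = π·p₁ + (1−π)·p₀ = 0.624×0.58819 + 0.376×0.36933 = 0.5059.
Under exogeneity, PAF = [P(Y=1) − p₀] / P(Y=1).
PAF = (0.5059 − 0.36933) / 0.5059 ≈ 0.2700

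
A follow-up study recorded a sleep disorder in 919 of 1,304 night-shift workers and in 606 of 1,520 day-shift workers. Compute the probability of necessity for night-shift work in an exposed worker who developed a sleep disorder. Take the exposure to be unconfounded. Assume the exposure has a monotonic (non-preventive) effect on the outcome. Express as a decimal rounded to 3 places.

PN ≈ 0.434

p₁ = P(outcome | exposed) = 919/1304 = 0.70475
p₀ = P(outcome | unexposed) = 606/1520 = 0.39868
Under exogeneity and monotonicity, PN = (p₁ − p₀) / p₁.
PN = (0.70475 − 0.39868) / 0.70475 = 0.30607 / 0.70475 ≈ 0.4343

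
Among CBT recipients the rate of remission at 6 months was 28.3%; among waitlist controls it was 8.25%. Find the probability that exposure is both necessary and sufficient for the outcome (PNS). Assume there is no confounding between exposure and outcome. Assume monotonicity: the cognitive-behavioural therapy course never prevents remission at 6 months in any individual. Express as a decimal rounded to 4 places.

PNS ≈ 0.2005

p₁ = 0.283, p₀ = 0.0825.
Under exogeneity and monotonicity, PNS = p₁ − p₀.
PNS = 0.283 − 0.0825 = 0.2005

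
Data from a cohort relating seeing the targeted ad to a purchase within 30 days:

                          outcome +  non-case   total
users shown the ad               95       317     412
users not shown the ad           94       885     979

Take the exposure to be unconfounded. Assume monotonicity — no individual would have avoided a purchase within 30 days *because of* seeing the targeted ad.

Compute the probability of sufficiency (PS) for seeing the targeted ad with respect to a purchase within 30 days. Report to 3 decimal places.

PS ≈ 0.149

p₁ = P(outcome | exposed) = 95/412 = 0.23058
p₀ = P(outcome | unexposed) = 94/979 = 0.096016
Under exogeneity and monotonicity, PS = (p₁ − p₀)/(1 − p₀).
PS = (0.23058 − 0.096016) / 0.90398 ≈ 0.1489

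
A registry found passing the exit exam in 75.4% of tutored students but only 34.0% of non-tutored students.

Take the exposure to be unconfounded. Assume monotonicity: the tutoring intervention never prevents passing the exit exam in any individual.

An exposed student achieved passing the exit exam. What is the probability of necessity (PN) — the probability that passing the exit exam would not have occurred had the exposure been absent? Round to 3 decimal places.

p₁ = 0.754, p₀ = 0.34.
Under exogeneity and monotonicity, PN = (p₁ − p₀) / p₁.
PN = (0.754 − 0.34) / 0.754 = 0.414 / 0.754 ≈ 0.5491

PN ≈ 0.549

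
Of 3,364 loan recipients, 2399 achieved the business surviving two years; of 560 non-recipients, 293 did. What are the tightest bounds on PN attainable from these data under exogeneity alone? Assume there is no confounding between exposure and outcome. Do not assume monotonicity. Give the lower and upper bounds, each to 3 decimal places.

p₁ = P(outcome | exposed) = 2399/3364 = 0.71314
p₀ = P(outcome | unexposed) = 293/560 = 0.52321
Under exogeneity alone the bounds on PN are max{0,(p₁−p₀)/p₁} ≤ PN ≤ min{1,(1−p₀)/p₁}.
  lower = (p₁ − p₀)/p₁ = 0.18992 / 0.71314 ≈ 0.2663
  upper = min{1, (1 − p₀)/p₁} = 0.47679 / 0.71314 ≈ 0.6686

0.266 ≤ PN ≤ 0.669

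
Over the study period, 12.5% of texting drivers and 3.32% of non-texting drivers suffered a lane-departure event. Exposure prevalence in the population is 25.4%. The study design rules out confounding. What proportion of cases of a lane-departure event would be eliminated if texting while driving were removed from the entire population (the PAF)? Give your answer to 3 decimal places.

p₁ = 0.125, p₀ = 0.0332.
Overall risk P(Y=1) = π·p₁ + (1−π)·p₀ = 0.254×0.125 + 0.746×0.0332 = 0.056517.
Under exogeneity, PAF = [P(Y=1) − p₀] / P(Y=1).
PAF = (0.056517 − 0.0332) / 0.056517 ≈ 0.4126

PAF ≈ 0.413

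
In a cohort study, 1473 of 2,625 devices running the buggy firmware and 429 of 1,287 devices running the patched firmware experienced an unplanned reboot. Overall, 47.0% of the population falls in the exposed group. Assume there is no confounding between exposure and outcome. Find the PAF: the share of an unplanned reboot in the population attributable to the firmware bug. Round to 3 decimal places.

p₁ = P(outcome | exposed) = 1473/2625 = 0.56114
p₀ = P(outcome | unexposed) = 429/1287 = 0.33333
Overall risk P(Y=1) = π·p₁ + (1−π)·p₀ = 0.47×0.56114 + 0.53×0.33333 = 0.4404.
Under exogeneity, PAF = [P(Y=1) − p₀] / P(Y=1).
PAF = (0.4404 − 0.33333) / 0.4404 ≈ 0.2431

PAF ≈ 0.243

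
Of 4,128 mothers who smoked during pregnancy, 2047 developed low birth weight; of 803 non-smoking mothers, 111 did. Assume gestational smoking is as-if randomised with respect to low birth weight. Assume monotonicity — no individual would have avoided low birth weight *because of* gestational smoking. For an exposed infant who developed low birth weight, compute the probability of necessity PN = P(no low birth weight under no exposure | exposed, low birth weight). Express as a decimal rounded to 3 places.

PN ≈ 0.721

p₁ = P(outcome | exposed) = 2047/4128 = 0.49588
p₀ = P(outcome | unexposed) = 111/803 = 0.13823
Under exogeneity and monotonicity, PN = (p₁ − p₀) / p₁.
PN = (0.49588 − 0.13823) / 0.49588 = 0.35765 / 0.49588 ≈ 0.7212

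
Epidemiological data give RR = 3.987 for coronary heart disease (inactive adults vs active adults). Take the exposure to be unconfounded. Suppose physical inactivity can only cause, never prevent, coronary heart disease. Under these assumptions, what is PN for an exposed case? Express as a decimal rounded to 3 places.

Under exogeneity and monotonicity, PN = (RR − 1) / RR = 1 − 1/RR.
PN = (3.987 − 1) / 3.987 = 2.987 / 3.987 ≈ 0.7492

PN ≈ 0.749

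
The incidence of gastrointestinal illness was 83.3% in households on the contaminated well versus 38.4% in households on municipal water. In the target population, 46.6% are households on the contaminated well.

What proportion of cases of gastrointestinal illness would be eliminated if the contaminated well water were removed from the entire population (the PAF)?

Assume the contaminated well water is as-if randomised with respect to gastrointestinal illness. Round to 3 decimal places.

PAF ≈ 0.353

p₁ = 0.833, p₀ = 0.384.
Overall risk P(Y=1) = π·p₁ + (1−π)·p₀ = 0.466×0.833 + 0.534×0.384 = 0.59323.
Under exogeneity, PAF = [P(Y=1) − p₀] / P(Y=1).
PAF = (0.59323 − 0.384) / 0.59323 ≈ 0.3527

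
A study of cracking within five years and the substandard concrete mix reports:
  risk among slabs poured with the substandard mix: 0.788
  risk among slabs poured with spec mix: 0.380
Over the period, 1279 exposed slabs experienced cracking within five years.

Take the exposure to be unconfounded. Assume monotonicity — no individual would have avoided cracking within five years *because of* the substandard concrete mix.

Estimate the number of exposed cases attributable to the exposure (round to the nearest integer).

about 662 cases

Let p₁ = 0.788, p₀ = 0.38.
PN = (p₁ − p₀)/p₁ = (0.788 − 0.38) / 0.788 ≈ 0.51777.
Attributable cases ≈ PN × (exposed cases) = 0.51777 × 1279 ≈ 662.22.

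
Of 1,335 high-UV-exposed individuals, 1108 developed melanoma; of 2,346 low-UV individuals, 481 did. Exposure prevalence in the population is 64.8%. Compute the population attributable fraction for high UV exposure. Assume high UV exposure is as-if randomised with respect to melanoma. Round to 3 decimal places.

p₁ = P(outcome | exposed) = 1108/1335 = 0.82996
p₀ = P(outcome | unexposed) = 481/2346 = 0.20503
Overall risk P(Y=1) = π·p₁ + (1−π)·p₀ = 0.648×0.82996 + 0.352×0.20503 = 0.60999.
Under exogeneity, PAF = [P(Y=1) − p₀] / P(Y=1).
PAF = (0.60999 − 0.20503) / 0.60999 ≈ 0.6639

PAF ≈ 0.664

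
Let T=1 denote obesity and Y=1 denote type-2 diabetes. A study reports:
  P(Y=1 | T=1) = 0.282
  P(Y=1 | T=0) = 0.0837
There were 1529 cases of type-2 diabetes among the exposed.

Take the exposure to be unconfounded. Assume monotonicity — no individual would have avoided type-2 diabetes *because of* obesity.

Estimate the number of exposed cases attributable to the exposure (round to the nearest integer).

Let p₁ = 0.282, p₀ = 0.0837.
PN = (p₁ − p₀)/p₁ = (0.282 − 0.0837) / 0.282 ≈ 0.70319.
Attributable cases ≈ PN × (exposed cases) = 0.70319 × 1529 ≈ 1075.18.

about 1075 cases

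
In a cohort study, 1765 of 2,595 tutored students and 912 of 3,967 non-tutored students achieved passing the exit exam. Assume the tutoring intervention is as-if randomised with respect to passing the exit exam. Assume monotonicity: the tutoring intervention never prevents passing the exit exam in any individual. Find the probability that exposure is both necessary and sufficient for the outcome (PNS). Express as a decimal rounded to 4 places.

p₁ = P(outcome | exposed) = 1765/2595 = 0.68015
p₀ = P(outcome | unexposed) = 912/3967 = 0.2299
Under exogeneity and monotonicity, PNS = p₁ − p₀.
PNS = 0.68015 − 0.2299 = 0.45026

PNS ≈ 0.4503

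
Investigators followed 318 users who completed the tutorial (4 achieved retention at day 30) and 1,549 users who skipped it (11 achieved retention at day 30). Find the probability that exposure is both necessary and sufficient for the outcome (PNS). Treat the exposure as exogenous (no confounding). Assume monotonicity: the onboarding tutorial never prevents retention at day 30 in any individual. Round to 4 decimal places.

p₁ = P(outcome | exposed) = 4/318 = 0.012579
p₀ = P(outcome | unexposed) = 11/1549 = 0.0071014
Under exogeneity and monotonicity, PNS = p₁ − p₀.
PNS = 0.012579 − 0.0071014 = 0.0054773

PNS ≈ 0.0055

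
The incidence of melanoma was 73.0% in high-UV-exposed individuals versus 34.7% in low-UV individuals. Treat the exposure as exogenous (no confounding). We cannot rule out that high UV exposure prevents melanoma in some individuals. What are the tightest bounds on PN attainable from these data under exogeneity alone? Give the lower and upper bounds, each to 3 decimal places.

p₁ = 0.73, p₀ = 0.347.
Under exogeneity alone the bounds on PN are max{0,(p₁−p₀)/p₁} ≤ PN ≤ min{1,(1−p₀)/p₁}.
  lower = (p₁ − p₀)/p₁ = 0.383 / 0.73 ≈ 0.5247
  upper = min{1, (1 − p₀)/p₁} = 0.653 / 0.73 ≈ 0.8945

0.525 ≤ PN ≤ 0.895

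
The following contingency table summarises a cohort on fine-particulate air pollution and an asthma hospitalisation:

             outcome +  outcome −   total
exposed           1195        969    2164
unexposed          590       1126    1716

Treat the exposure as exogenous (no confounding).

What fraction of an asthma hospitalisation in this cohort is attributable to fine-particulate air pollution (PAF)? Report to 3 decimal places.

p₁ = P(outcome | exposed) = 1195/2164 = 0.55222
p₀ = P(outcome | unexposed) = 590/1716 = 0.34382
Exposure prevalence π = 2164/3880 = 0.55773; overall risk P(Y=1) = 0.46005.
Under exogeneity, PAF = [P(Y=1) − p₀]/P(Y=1).
PAF = (0.46005 − 0.34382) / 0.46005 ≈ 0.2526

PAF ≈ 0.253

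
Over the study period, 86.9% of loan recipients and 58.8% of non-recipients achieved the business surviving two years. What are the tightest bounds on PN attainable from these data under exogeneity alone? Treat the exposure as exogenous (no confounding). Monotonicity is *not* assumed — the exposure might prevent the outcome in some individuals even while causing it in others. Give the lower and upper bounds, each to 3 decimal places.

p₁ = 0.869, p₀ = 0.588.
Under exogeneity alone the bounds on PN are max{0,(p₁−p₀)/p₁} ≤ PN ≤ min{1,(1−p₀)/p₁}.
  lower = (p₁ − p₀)/p₁ = 0.281 / 0.869 ≈ 0.3234
  upper = min{1, (1 − p₀)/p₁} = 0.412 / 0.869 ≈ 0.4741

0.323 ≤ PN ≤ 0.474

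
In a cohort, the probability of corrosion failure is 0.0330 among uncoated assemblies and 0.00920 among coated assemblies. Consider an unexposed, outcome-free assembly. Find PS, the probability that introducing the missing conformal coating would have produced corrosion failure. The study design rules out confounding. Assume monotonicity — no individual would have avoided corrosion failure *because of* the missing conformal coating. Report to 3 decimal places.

Let p₁ = 0.033, p₀ = 0.0092.
Under exogeneity and monotonicity, PS = (p₁ − p₀) / (1 − p₀).
PS = (0.033 − 0.0092) / (1 − 0.0092) = 0.0238 / 0.9908 ≈ 0.0240

PS ≈ 0.024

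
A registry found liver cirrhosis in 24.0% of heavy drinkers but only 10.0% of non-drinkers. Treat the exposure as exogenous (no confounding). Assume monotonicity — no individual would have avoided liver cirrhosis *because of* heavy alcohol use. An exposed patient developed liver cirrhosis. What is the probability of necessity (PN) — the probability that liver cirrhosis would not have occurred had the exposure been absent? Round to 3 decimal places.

p₁ = 0.24, p₀ = 0.1.
Under exogeneity and monotonicity, PN = (p₁ − p₀) / p₁.
PN = (0.24 − 0.1) / 0.24 = 0.14 / 0.24 ≈ 0.5833

PN ≈ 0.583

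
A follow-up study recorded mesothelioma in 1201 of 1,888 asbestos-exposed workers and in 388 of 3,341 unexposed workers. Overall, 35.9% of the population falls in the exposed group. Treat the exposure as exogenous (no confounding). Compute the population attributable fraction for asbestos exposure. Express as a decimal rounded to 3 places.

p₁ = P(outcome | exposed) = 1201/1888 = 0.63612
p₀ = P(outcome | unexposed) = 388/3341 = 0.11613
Overall risk P(Y=1) = π·p₁ + (1−π)·p₀ = 0.359×0.63612 + 0.641×0.11613 = 0.30281.
Under exogeneity, PAF = [P(Y=1) − p₀] / P(Y=1).
PAF = (0.30281 − 0.11613) / 0.30281 ≈ 0.6165

PAF ≈ 0.616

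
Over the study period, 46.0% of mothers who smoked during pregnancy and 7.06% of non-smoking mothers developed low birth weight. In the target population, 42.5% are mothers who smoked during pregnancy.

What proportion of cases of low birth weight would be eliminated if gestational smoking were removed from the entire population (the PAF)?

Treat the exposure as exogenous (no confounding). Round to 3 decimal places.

PAF ≈ 0.701

p₁ = 0.46, p₀ = 0.0706.
Overall risk P(Y=1) = π·p₁ + (1−π)·p₀ = 0.425×0.46 + 0.575×0.0706 = 0.23609.
Under exogeneity, PAF = [P(Y=1) − p₀] / P(Y=1).
PAF = (0.23609 − 0.0706) / 0.23609 ≈ 0.7010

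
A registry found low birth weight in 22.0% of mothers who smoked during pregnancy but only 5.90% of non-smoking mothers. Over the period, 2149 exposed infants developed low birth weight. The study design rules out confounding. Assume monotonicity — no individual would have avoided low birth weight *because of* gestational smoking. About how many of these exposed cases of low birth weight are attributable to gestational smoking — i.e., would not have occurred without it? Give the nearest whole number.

about 1573 cases

p₁ = 0.22, p₀ = 0.059.
PN = (p₁ − p₀)/p₁ = (0.22 − 0.059) / 0.22 ≈ 0.73182.
Attributable cases ≈ PN × (exposed cases) = 0.73182 × 2149 ≈ 1572.68.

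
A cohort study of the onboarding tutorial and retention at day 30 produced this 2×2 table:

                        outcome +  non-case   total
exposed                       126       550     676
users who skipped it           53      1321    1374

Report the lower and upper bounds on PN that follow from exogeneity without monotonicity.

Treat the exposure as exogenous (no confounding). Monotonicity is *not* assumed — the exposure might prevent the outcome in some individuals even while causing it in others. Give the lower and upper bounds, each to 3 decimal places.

p₁ = P(outcome | exposed) = 126/676 = 0.18639
p₀ = P(outcome | unexposed) = 53/1374 = 0.038574
Under exogeneity alone the bounds on PN are max{0,(p₁−p₀)/p₁} ≤ PN ≤ min{1,(1−p₀)/p₁}.
  lower = (p₁ − p₀)/p₁ = 0.14782 / 0.18639 ≈ 0.7931
  upper = min{1, (1 − p₀)/p₁} = 0.96143 / 0.18639 ≈ 5.1581 → capped at 1

0.793 ≤ PN ≤ 1.000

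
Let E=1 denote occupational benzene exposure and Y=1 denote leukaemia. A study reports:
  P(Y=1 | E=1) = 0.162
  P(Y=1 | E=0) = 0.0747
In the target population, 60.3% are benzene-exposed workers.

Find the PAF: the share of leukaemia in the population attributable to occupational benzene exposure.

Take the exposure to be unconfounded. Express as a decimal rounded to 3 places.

PAF ≈ 0.413

Let p₁ = 0.162, p₀ = 0.0747.
Overall risk P(Y=1) = π·p₁ + (1−π)·p₀ = 0.603×0.162 + 0.397×0.0747 = 0.12734.
Under exogeneity, PAF = [P(Y=1) − p₀] / P(Y=1).
PAF = (0.12734 − 0.0747) / 0.12734 ≈ 0.4134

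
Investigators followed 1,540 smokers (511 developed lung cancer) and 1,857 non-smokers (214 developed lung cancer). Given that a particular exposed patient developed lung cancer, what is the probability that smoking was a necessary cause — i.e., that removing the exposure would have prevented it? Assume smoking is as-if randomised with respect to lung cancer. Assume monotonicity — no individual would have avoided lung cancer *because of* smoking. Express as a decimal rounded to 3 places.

p₁ = P(outcome | exposed) = 511/1540 = 0.33182
p₀ = P(outcome | unexposed) = 214/1857 = 0.11524
Under exogeneity and monotonicity, PN = (p₁ − p₀) / p₁.
PN = (0.33182 − 0.11524) / 0.33182 = 0.21658 / 0.33182 ≈ 0.6527

PN ≈ 0.653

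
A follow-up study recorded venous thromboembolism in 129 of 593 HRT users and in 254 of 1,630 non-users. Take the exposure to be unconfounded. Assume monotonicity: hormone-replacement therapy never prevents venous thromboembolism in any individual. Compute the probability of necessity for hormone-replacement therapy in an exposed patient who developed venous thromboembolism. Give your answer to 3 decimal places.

p₁ = P(outcome | exposed) = 129/593 = 0.21754
p₀ = P(outcome | unexposed) = 254/1630 = 0.15583
Under exogeneity and monotonicity, PN = (p₁ − p₀) / p₁.
PN = (0.21754 − 0.15583) / 0.21754 = 0.06171 / 0.21754 ≈ 0.2837

PN ≈ 0.284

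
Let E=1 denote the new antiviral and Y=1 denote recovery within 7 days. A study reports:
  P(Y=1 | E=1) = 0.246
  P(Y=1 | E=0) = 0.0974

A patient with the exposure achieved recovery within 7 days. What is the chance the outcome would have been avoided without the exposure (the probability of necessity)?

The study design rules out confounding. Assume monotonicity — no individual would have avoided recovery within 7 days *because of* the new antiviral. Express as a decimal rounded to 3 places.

Let p₁ = 0.246, p₀ = 0.0974.
Under exogeneity and monotonicity, PN = (p₁ − p₀) / p₁.
PN = (0.246 − 0.0974) / 0.246 = 0.1486 / 0.246 ≈ 0.6041

PN ≈ 0.604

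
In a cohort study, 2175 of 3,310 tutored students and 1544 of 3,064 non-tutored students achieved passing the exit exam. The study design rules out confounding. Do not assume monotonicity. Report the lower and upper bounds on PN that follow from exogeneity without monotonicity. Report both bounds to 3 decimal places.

p₁ = P(outcome | exposed) = 2175/3310 = 0.6571
p₀ = P(outcome | unexposed) = 1544/3064 = 0.50392
Under exogeneity alone the bounds on PN are max{0,(p₁−p₀)/p₁} ≤ PN ≤ min{1,(1−p₀)/p₁}.
  lower = (p₁ − p₀)/p₁ = 0.15318 / 0.6571 ≈ 0.2331
  upper = min{1, (1 − p₀)/p₁} = 0.49608 / 0.6571 ≈ 0.7550

0.233 ≤ PN ≤ 0.755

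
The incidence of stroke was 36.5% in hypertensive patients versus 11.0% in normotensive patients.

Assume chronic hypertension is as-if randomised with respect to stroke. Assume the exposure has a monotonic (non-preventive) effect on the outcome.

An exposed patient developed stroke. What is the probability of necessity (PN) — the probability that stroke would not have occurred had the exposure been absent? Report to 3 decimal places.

p₁ = 0.365, p₀ = 0.11.
Under exogeneity and monotonicity, PN = (p₁ − p₀) / p₁.
PN = (0.365 − 0.11) / 0.365 = 0.255 / 0.365 ≈ 0.6986

PN ≈ 0.699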